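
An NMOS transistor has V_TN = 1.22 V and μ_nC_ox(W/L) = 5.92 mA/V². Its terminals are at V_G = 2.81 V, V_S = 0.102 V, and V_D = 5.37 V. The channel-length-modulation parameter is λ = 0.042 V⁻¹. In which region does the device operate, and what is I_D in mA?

V_GS = V_G − V_S = 2.81 − 0.102 = 2.71 V; V_DS = V_D − V_S = 5.37 − 0.102 = 5.27 V.
V_ov = V_GS − V_TN = 2.71 − 1.22 = 1.49 V.
Since V_DS = 5.27 V ≥ V_ov = 1.49 V, the device is in saturation.
I_D = ½ k_n V_ov² (1 + λ V_DS) = 0.5 × 5.92 × 1.49² × (1 + 0.042 × 5.27) = 8 mA.

Saturation; I_D = 8.00 mA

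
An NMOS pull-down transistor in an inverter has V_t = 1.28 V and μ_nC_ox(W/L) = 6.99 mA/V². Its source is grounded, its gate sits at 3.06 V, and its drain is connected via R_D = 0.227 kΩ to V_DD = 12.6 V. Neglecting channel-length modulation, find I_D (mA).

I_D = 11.1 mA

V_GS = V_G = 3.06 V, so V_ov = 3.06 − 1.28 = 1.78 V.
Assume saturation: I_D = ½ k_n V_ov² = 0.5 × 6.99 × 1.78² = 11.1 mA, giving V_DS = V_DD − I_D R_D = 12.6 − 11.1 × 0.227 = 10.1 V.
V_DS = 10.1 V ≥ V_ov = 1.78 V, confirming saturation.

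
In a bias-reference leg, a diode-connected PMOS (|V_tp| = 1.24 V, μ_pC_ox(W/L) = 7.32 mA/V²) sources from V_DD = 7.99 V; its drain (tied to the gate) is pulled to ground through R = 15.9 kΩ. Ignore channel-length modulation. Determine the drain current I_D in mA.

With gate tied to drain, V_SG = V_SD ≥ V_SG − |V_tp|, so the device is in saturation.
KCL at the drain: ½ k_p (V_SG − |V_tp|)² = (V_DD − V_SG)/R.
Let x = V_SG − 1.24. Then 58.2 x² + x − 6.75 = 0, giving x = 0.332 V (positive root), so V_SG = 1.57 V.
I_D = (V_DD − V_SG)/R = (7.99 − 1.57) / 15.9 = 0.404 mA.

I_D = 0.404 mA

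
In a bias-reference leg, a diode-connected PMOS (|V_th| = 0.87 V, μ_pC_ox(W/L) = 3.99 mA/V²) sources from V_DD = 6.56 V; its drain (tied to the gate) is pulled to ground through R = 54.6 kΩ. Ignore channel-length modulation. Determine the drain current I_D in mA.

With gate tied to drain, V_SG = V_SD ≥ V_SG − |V_th|, so the device is in saturation.
KCL at the drain: ½ k_p (V_SG − |V_th|)² = (V_DD − V_SG)/R.
Let x = V_SG − 0.87. Then 109 x² + x − 5.69 = 0, giving x = 0.224 V (positive root), so V_SG = 1.09 V.
I_D = (V_DD − V_SG)/R = (6.56 − 1.09) / 54.6 = 0.1 mA.

I_D = 0.100 mA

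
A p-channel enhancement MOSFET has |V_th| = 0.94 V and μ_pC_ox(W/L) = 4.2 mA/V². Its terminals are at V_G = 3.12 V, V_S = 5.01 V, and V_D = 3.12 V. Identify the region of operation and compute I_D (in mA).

Saturation; I_D = 1.90 mA

V_SG = V_S − V_G = 5.01 − 3.12 = 1.89 V; V_SD = V_S − V_D = 5.01 − 3.12 = 1.89 V.
V_ov = V_SG − |V_th| = 1.89 − 0.94 = 0.95 V.
Since V_SD = 1.89 V ≥ V_ov = 0.95 V, the device is in saturation.
I_D = ½ k_p V_ov² = 0.5 × 4.2 × 0.95² = 1.9 mA.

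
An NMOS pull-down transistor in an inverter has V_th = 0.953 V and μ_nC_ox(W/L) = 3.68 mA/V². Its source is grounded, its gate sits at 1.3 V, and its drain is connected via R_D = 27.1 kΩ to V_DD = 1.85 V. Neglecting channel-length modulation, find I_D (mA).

I_D = 0.0662 mA

V_GS = V_G = 1.3 V, so V_ov = 1.3 − 0.953 = 0.347 V.
Assume saturation: I_D = ½ k_n V_ov² = 0.5 × 3.68 × 0.347² = 0.222 mA, giving V_DS = V_DD − I_D R_D = 1.85 − 0.222 × 27.1 = -4.15 V.
But -4.15 V < V_ov = 0.347 V, so the device is actually in triode.
In triode I_D = k_n[V_ov V_DS − ½ V_DS²] and I_D = (V_DD − V_DS)/R_D. Equating: 49.9 V_DS² − 35.61 V_DS + 1.85 = 0, giving V_DS = 0.0564 V (the root below V_ov).
I_D = (1.85 − 0.0564) / 27.1 = 0.0662 mA.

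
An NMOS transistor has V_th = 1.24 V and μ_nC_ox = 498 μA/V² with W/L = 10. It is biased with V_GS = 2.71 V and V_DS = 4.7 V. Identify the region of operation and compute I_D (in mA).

Saturation; I_D = 5.38 mA

k_n = μ_nC_ox · (W/L) = 4.98 mA/V².
V_ov = V_GS − V_th = 2.71 − 1.24 = 1.47 V.
Since V_DS = 4.7 V ≥ V_ov = 1.47 V, the device is in saturation.
I_D = ½ k_n V_ov² = 0.5 × 4.98 × 1.47² = 5.38 mA.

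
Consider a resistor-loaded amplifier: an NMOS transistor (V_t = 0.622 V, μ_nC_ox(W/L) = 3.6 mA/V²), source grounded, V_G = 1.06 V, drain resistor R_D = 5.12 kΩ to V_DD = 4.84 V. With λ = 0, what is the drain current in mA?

I_D = 0.345 mA

V_GS = V_G = 1.06 V, so V_ov = 1.06 − 0.622 = 0.438 V.
Assume saturation: I_D = ½ k_n V_ov² = 0.5 × 3.6 × 0.438² = 0.345 mA, giving V_DS = V_DD − I_D R_D = 4.84 − 0.345 × 5.12 = 3.07 V.
V_DS = 3.07 V ≥ V_ov = 0.438 V, confirming saturation.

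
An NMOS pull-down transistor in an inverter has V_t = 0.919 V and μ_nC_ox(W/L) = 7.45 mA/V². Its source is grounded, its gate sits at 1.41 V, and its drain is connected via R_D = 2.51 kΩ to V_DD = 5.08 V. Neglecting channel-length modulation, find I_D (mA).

V_GS = V_G = 1.41 V, so V_ov = 1.41 − 0.919 = 0.491 V.
Assume saturation: I_D = ½ k_n V_ov² = 0.5 × 7.45 × 0.491² = 0.898 mA, giving V_DS = V_DD − I_D R_D = 5.08 − 0.898 × 2.51 = 2.83 V.
V_DS = 2.83 V ≥ V_ov = 0.491 V, confirming saturation.

I_D = 0.898 mA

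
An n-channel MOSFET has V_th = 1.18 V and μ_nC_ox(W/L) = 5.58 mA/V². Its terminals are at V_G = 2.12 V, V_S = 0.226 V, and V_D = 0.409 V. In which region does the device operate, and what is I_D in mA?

Triode; I_D = 0.636 mA

V_GS = V_G − V_S = 2.12 − 0.226 = 1.89 V; V_DS = V_D − V_S = 0.409 − 0.226 = 0.183 V.
V_ov = V_GS − V_th = 1.89 − 1.18 = 0.714 V.
Since V_DS = 0.183 V < V_ov = 0.714 V, the device is in the triode region.
I_D = k_n [V_ov · V_DS − ½ V_DS²] = 5.58 × [0.714 × 0.183 − 0.5 × 0.183²] = 0.636 mA.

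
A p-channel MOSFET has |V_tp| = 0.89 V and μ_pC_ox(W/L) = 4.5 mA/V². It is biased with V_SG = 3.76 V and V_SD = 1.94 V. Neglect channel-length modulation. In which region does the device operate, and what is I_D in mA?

V_ov = V_SG − |V_tp| = 3.76 − 0.89 = 2.87 V.
Since V_SD = 1.94 V < V_ov = 2.87 V, the device is in the triode region.
I_D = k_p [V_ov · V_SD − ½ V_SD²] = 4.5 × [2.87 × 1.94 − 0.5 × 1.94²] = 16.6 mA.

Triode; I_D = 16.6 mA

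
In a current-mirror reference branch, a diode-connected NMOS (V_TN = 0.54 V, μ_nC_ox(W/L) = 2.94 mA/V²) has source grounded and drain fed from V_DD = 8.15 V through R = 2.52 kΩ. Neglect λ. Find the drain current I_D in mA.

I_D = 2.50 mA

With gate tied to drain, V_GS = V_DS ≥ V_GS − V_TN, so the device is in saturation.
KCL at the drain: ½ k_n (V_GS − V_TN)² = (V_DD − V_GS)/R.
Let x = V_GS − 0.54. Then 3.7 x² + x − 7.61 = 0, giving x = 1.3 V (positive root), so V_GS = 1.84 V.
I_D = (V_DD − V_GS)/R = (8.15 − 1.84) / 2.52 = 2.5 mA.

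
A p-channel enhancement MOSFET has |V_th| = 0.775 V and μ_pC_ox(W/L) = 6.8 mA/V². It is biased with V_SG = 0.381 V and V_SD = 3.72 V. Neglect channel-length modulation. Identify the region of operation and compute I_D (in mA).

Cutoff; I_D = 0 mA

V_SG = 0.381 V < |V_th| = 0.775 V, so the transistor is in cutoff.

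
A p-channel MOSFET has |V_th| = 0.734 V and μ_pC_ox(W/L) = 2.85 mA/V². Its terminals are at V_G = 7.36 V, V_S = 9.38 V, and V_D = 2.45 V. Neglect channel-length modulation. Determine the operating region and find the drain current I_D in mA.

Saturation; I_D = 2.36 mA

V_SG = V_S − V_G = 9.38 − 7.36 = 2.02 V; V_SD = V_S − V_D = 9.38 − 2.45 = 6.93 V.
V_ov = V_SG − |V_th| = 2.02 − 0.734 = 1.29 V.
Since V_SD = 6.93 V ≥ V_ov = 1.29 V, the device is in saturation.
I_D = ½ k_p V_ov² = 0.5 × 2.85 × 1.29² = 2.36 mA.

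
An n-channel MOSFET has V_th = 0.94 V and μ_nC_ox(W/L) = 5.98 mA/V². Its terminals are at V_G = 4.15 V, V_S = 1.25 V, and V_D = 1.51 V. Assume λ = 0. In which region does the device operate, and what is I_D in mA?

Triode; I_D = 2.85 mA

V_GS = V_G − V_S = 4.15 − 1.25 = 2.9 V; V_DS = V_D − V_S = 1.51 − 1.25 = 0.26 V.
V_ov = V_GS − V_th = 2.9 − 0.94 = 1.96 V.
Since V_DS = 0.26 V < V_ov = 1.96 V, the device is in the triode region.
I_D = k_n [V_ov · V_DS − ½ V_DS²] = 5.98 × [1.96 × 0.26 − 0.5 × 0.26²] = 2.85 mA.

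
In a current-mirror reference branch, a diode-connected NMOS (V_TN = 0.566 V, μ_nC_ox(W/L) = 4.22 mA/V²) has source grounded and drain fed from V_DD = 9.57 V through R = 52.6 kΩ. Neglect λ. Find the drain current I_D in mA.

I_D = 0.166 mA

With gate tied to drain, V_GS = V_DS ≥ V_GS − V_TN, so the device is in saturation.
KCL at the drain: ½ k_n (V_GS − V_TN)² = (V_DD − V_GS)/R.
Let x = V_GS − 0.566. Then 111 x² + x − 9.004 = 0, giving x = 0.28 V (positive root), so V_GS = 0.846 V.
I_D = (V_DD − V_GS)/R = (9.57 − 0.846) / 52.6 = 0.166 mA.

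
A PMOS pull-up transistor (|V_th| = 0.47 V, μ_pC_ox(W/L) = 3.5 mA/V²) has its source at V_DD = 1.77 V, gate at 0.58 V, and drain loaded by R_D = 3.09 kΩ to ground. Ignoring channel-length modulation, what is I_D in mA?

V_SG = V_DD − V_G = 1.77 − 0.58 = 1.19 V, so V_ov = 1.19 − 0.47 = 0.72 V.
Assume saturation: I_D = ½ k_p V_ov² = 0.5 × 3.5 × 0.72² = 0.907 mA, giving V_SD = V_DD − I_D R_D = 1.77 − 0.907 × 3.09 = -1.03 V.
But -1.03 V < V_ov = 0.72 V, so the device is actually in triode.
In triode I_D = k_p[V_ov V_SD − ½ V_SD²] and I_D = (V_DD − V_SD)/R_D. Equating: 5.41 V_SD² − 8.787 V_SD + 1.77 = 0, giving V_SD = 0.236 V (the root below V_ov).
I_D = (1.77 − 0.236) / 3.09 = 0.497 mA.

I_D = 0.497 mA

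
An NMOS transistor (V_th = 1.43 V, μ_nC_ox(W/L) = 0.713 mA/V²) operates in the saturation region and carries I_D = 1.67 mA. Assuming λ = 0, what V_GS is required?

In saturation I_D = ½ k_n (V_GS − V_th)², so V_GS − V_th = √(2 I_D / k_n) = √(2 × 1.67 / 0.713) = 2.16 V.
V_GS = 1.43 + 2.16 = 3.59 V.

V_GS = 3.59 V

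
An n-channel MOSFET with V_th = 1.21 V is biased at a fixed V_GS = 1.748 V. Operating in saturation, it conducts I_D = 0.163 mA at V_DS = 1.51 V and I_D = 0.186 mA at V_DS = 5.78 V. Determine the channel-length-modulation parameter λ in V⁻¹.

λ = 0.0348 V⁻¹

With V_GS fixed, I_D ∝ (1 + λ V_DS) in saturation, so I_D2/I_D1 = (1 + λ V_DS2)/(1 + λ V_DS1).
0.186/0.163 = 1.141 = (1 + 5.78 λ)/(1 + 1.51 λ).
Solving: λ (I_D1 V_DS2 − I_D2 V_DS1) = I_D2 − I_D1, so λ = (0.186 − 0.163) / (0.163 × 5.78 − 0.186 × 1.51) = 0.023 / 0.661 = 0.0348 V⁻¹.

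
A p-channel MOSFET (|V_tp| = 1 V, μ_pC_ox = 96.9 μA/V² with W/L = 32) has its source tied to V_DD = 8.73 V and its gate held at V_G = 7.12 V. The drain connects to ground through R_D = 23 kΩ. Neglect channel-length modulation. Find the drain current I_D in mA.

I_D = 0.369 mA

V_SG = V_DD − V_G = 8.73 − 7.12 = 1.61 V, so V_ov = 1.61 − 1 = 0.61 V.
k_p = μ_pC_ox · (W/L) = 3.101 mA/V².
Assume saturation: I_D = ½ k_p V_ov² = 0.5 × 3.101 × 0.61² = 0.577 mA, giving V_SD = V_DD − I_D R_D = 8.73 − 0.577 × 23 = -4.54 V.
But -4.54 V < V_ov = 0.61 V, so the device is actually in triode.
In triode I_D = k_p[V_ov V_SD − ½ V_SD²] and I_D = (V_DD − V_SD)/R_D. Equating: 35.7 V_SD² − 44.5 V_SD + 8.73 = 0, giving V_SD = 0.244 V (the root below V_ov).
I_D = (8.73 − 0.244) / 23 = 0.369 mA.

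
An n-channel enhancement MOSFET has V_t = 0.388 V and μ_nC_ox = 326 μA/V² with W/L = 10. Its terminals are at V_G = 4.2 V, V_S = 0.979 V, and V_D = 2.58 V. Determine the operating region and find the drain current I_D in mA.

V_GS = V_G − V_S = 4.2 − 0.979 = 3.22 V; V_DS = V_D − V_S = 2.58 − 0.979 = 1.6 V.
k_n = μ_nC_ox · (W/L) = 3.26 mA/V².
V_ov = V_GS − V_t = 3.22 − 0.388 = 2.83 V.
Since V_DS = 1.6 V < V_ov = 2.83 V, the device is in the triode region.
I_D = k_n [V_ov · V_DS − ½ V_DS²] = 3.26 × [2.83 × 1.6 − 0.5 × 1.6²] = 10.6 mA.

Triode; I_D = 10.6 mA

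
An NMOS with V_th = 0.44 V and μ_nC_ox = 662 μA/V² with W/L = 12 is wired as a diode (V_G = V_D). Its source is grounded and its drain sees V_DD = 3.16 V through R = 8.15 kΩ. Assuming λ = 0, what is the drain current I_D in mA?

With gate tied to drain, V_GS = V_DS ≥ V_GS − V_th, so the device is in saturation.
k_n = μ_nC_ox · (W/L) = 7.944 mA/V².
KCL at the drain: ½ k_n (V_GS − V_th)² = (V_DD − V_GS)/R.
Let x = V_GS − 0.44. Then 32.4 x² + x − 2.72 = 0, giving x = 0.275 V (positive root), so V_GS = 0.715 V.
I_D = (V_DD − V_GS)/R = (3.16 − 0.715) / 8.15 = 0.3 mA.

I_D = 0.300 mA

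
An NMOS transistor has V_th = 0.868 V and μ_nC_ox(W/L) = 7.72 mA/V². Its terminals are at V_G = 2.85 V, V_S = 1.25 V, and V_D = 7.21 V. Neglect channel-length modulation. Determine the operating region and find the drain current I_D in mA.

V_GS = V_G − V_S = 2.85 − 1.25 = 1.6 V; V_DS = V_D − V_S = 7.21 − 1.25 = 5.96 V.
V_ov = V_GS − V_th = 1.6 − 0.868 = 0.732 V.
Since V_DS = 5.96 V ≥ V_ov = 0.732 V, the device is in saturation.
I_D = ½ k_n V_ov² = 0.5 × 7.72 × 0.732² = 2.07 mA.

Saturation; I_D = 2.07 mA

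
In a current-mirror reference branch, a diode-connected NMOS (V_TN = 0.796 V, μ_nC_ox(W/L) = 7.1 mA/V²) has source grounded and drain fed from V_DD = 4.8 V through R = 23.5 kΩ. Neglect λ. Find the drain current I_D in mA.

I_D = 0.161 mA

With gate tied to drain, V_GS = V_DS ≥ V_GS − V_TN, so the device is in saturation.
KCL at the drain: ½ k_n (V_GS − V_TN)² = (V_DD − V_GS)/R.
Let x = V_GS − 0.796. Then 83.4 x² + x − 4.004 = 0, giving x = 0.213 V (positive root), so V_GS = 1.01 V.
I_D = (V_DD − V_GS)/R = (4.8 − 1.01) / 23.5 = 0.161 mA.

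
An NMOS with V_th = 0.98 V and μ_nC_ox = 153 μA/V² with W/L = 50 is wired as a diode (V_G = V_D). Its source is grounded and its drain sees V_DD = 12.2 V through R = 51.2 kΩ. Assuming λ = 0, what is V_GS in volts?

V_GS = 1.22 V

With gate tied to drain, V_GS = V_DS ≥ V_GS − V_th, so the device is in saturation.
k_n = μ_nC_ox · (W/L) = 7.65 mA/V².
KCL at the drain: ½ k_n (V_GS − V_th)² = (V_DD − V_GS)/R.
Let x = V_GS − 0.98. Then 196 x² + x − 11.22 = 0, giving x = 0.237 V (positive root), so V_GS = 1.22 V.
I_D = (V_DD − V_GS)/R = (12.2 − 1.22) / 51.2 = 0.215 mA.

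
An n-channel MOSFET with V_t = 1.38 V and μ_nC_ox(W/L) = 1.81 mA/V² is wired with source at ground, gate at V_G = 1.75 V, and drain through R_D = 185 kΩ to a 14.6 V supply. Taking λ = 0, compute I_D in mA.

V_GS = V_G = 1.75 V, so V_ov = 1.75 − 1.38 = 0.37 V.
Assume saturation: I_D = ½ k_n V_ov² = 0.5 × 1.81 × 0.37² = 0.124 mA, giving V_DS = V_DD − I_D R_D = 14.6 − 0.124 × 185 = -8.32 V.
But -8.32 V < V_ov = 0.37 V, so the device is actually in triode.
In triode I_D = k_n[V_ov V_DS − ½ V_DS²] and I_D = (V_DD − V_DS)/R_D. Equating: 167 V_DS² − 124.9 V_DS + 14.6 = 0, giving V_DS = 0.145 V (the root below V_ov).
I_D = (14.6 − 0.145) / 185 = 0.0781 mA.

I_D = 0.0781 mA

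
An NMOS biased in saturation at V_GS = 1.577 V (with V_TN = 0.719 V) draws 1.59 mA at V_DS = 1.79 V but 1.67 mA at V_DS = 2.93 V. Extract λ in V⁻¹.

λ = 0.0479 V⁻¹

With V_GS fixed, I_D ∝ (1 + λ V_DS) in saturation, so I_D2/I_D1 = (1 + λ V_DS2)/(1 + λ V_DS1).
1.67/1.59 = 1.05 = (1 + 2.93 λ)/(1 + 1.79 λ).
Solving: λ (I_D1 V_DS2 − I_D2 V_DS1) = I_D2 − I_D1, so λ = (1.67 − 1.59) / (1.59 × 2.93 − 1.67 × 1.79) = 0.08 / 1.67 = 0.0479 V⁻¹.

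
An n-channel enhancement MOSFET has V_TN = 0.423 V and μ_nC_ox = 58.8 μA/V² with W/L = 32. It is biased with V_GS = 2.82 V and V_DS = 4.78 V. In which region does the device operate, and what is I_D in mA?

Saturation; I_D = 5.41 mA

k_n = μ_nC_ox · (W/L) = 1.882 mA/V².
V_ov = V_GS − V_TN = 2.82 − 0.423 = 2.4 V.
Since V_DS = 4.78 V ≥ V_ov = 2.4 V, the device is in saturation.
I_D = ½ k_n V_ov² = 0.5 × 1.882 × 2.4² = 5.41 mA.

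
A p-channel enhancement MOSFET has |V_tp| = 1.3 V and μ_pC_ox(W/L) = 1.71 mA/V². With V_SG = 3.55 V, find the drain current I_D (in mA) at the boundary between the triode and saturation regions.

At the boundary V_SD = V_ov = V_SG − |V_tp| = 3.55 − 1.3 = 2.25 V.
I_D = ½ k_p V_ov² = 0.5 × 1.71 × 2.25² = 4.33 mA.

I_D = 4.33 mA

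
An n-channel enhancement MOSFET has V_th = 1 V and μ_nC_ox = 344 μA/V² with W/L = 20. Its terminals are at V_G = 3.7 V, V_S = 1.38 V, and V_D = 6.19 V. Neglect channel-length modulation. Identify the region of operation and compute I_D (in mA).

V_GS = V_G − V_S = 3.7 − 1.38 = 2.32 V; V_DS = V_D − V_S = 6.19 − 1.38 = 4.81 V.
k_n = μ_nC_ox · (W/L) = 6.88 mA/V².
V_ov = V_GS − V_th = 2.32 − 1 = 1.32 V.
Since V_DS = 4.81 V ≥ V_ov = 1.32 V, the device is in saturation.
I_D = ½ k_n V_ov² = 0.5 × 6.88 × 1.32² = 5.99 mA.

Saturation; I_D = 5.99 mA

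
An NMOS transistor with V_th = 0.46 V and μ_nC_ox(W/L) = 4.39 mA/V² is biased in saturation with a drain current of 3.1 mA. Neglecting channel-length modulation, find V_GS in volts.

V_GS = 1.65 V

In saturation I_D = ½ k_n (V_GS − V_th)², so V_GS − V_th = √(2 I_D / k_n) = √(2 × 3.1 / 4.39) = 1.19 V.
V_GS = 0.46 + 1.19 = 1.65 V.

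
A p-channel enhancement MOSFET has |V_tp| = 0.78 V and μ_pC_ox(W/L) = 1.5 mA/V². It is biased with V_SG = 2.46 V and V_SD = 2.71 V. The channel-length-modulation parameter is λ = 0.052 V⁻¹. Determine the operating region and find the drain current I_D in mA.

V_ov = V_SG − |V_tp| = 2.46 − 0.78 = 1.68 V.
Since V_SD = 2.71 V ≥ V_ov = 1.68 V, the device is in saturation.
I_D = ½ k_p V_ov² (1 + λ V_SD) = 0.5 × 1.5 × 1.68² × (1 + 0.052 × 2.71) = 2.42 mA.

Saturation; I_D = 2.42 mA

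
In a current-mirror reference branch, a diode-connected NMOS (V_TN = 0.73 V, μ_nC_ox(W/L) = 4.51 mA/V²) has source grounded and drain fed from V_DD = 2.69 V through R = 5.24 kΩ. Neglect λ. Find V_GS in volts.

With gate tied to drain, V_GS = V_DS ≥ V_GS − V_TN, so the device is in saturation.
KCL at the drain: ½ k_n (V_GS − V_TN)² = (V_DD − V_GS)/R.
Let x = V_GS − 0.73. Then 11.8 x² + x − 1.96 = 0, giving x = 0.367 V (positive root), so V_GS = 1.1 V.
I_D = (V_DD − V_GS)/R = (2.69 − 1.1) / 5.24 = 0.304 mA.

V_GS = 1.10 V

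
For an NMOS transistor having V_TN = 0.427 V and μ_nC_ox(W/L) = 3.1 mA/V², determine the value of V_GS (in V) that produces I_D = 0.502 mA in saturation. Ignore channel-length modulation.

In saturation I_D = ½ k_n (V_GS − V_TN)², so V_GS − V_TN = √(2 I_D / k_n) = √(2 × 0.502 / 3.1) = 0.569 V.
V_GS = 0.427 + 0.569 = 0.996 V.

V_GS = 0.996 V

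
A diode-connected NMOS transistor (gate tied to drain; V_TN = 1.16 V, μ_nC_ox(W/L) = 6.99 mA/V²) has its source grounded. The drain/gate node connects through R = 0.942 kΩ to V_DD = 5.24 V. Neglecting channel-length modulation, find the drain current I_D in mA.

With gate tied to drain, V_GS = V_DS ≥ V_GS − V_TN, so the device is in saturation.
KCL at the drain: ½ k_n (V_GS − V_TN)² = (V_DD − V_GS)/R.
Let x = V_GS − 1.16. Then 3.29 x² + x − 4.08 = 0, giving x = 0.972 V (positive root), so V_GS = 2.13 V.
I_D = (V_DD − V_GS)/R = (5.24 − 2.13) / 0.942 = 3.3 mA.

I_D = 3.30 mA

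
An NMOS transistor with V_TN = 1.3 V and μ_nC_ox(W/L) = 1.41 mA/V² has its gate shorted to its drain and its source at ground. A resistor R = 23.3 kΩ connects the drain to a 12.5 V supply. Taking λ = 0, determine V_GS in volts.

V_GS = 2.10 V

With gate tied to drain, V_GS = V_DS ≥ V_GS − V_TN, so the device is in saturation.
KCL at the drain: ½ k_n (V_GS − V_TN)² = (V_DD − V_GS)/R.
Let x = V_GS − 1.3. Then 16.4 x² + x − 11.2 = 0, giving x = 0.796 V (positive root), so V_GS = 2.1 V.
I_D = (V_DD − V_GS)/R = (12.5 − 2.1) / 23.3 = 0.447 mA.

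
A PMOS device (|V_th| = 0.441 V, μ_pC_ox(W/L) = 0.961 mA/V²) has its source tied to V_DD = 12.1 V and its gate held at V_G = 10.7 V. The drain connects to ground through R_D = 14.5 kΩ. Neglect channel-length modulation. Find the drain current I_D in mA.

V_SG = V_DD − V_G = 12.1 − 10.7 = 1.4 V, so V_ov = 1.4 − 0.441 = 0.959 V.
Assume saturation: I_D = ½ k_p V_ov² = 0.5 × 0.961 × 0.959² = 0.442 mA, giving V_SD = V_DD − I_D R_D = 12.1 − 0.442 × 14.5 = 5.69 V.
V_SD = 5.69 V ≥ V_ov = 0.959 V, confirming saturation.

I_D = 0.442 mA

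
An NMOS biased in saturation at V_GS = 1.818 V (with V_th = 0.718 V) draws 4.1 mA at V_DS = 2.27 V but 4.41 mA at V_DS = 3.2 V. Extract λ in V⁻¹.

With V_GS fixed, I_D ∝ (1 + λ V_DS) in saturation, so I_D2/I_D1 = (1 + λ V_DS2)/(1 + λ V_DS1).
4.41/4.1 = 1.076 = (1 + 3.2 λ)/(1 + 2.27 λ).
Solving: λ (I_D1 V_DS2 − I_D2 V_DS1) = I_D2 − I_D1, so λ = (4.41 − 4.1) / (4.1 × 3.2 − 4.41 × 2.27) = 0.31 / 3.11 = 0.0997 V⁻¹.

λ = 0.0997 V⁻¹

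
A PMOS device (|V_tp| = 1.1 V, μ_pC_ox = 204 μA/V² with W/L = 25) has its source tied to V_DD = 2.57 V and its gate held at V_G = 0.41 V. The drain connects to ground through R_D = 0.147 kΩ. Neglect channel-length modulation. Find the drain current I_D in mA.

I_D = 2.87 mA

V_SG = V_DD − V_G = 2.57 − 0.41 = 2.16 V, so V_ov = 2.16 − 1.1 = 1.06 V.
k_p = μ_pC_ox · (W/L) = 5.1 mA/V².
Assume saturation: I_D = ½ k_p V_ov² = 0.5 × 5.1 × 1.06² = 2.87 mA, giving V_SD = V_DD − I_D R_D = 2.57 − 2.87 × 0.147 = 2.15 V.
V_SD = 2.15 V ≥ V_ov = 1.06 V, confirming saturation.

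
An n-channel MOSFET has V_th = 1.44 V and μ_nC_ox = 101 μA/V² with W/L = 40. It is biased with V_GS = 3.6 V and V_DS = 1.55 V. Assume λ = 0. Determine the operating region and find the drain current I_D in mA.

Triode; I_D = 8.67 mA

k_n = μ_nC_ox · (W/L) = 4.04 mA/V².
V_ov = V_GS − V_th = 3.6 − 1.44 = 2.16 V.
Since V_DS = 1.55 V < V_ov = 2.16 V, the device is in the triode region.
I_D = k_n [V_ov · V_DS − ½ V_DS²] = 4.04 × [2.16 × 1.55 − 0.5 × 1.55²] = 8.67 mA.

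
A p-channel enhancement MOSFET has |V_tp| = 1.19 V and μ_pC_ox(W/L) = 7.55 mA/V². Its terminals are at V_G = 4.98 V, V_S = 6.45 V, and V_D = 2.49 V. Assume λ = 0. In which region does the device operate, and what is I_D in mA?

V_SG = V_S − V_G = 6.45 − 4.98 = 1.47 V; V_SD = V_S − V_D = 6.45 − 2.49 = 3.96 V.
V_ov = V_SG − |V_tp| = 1.47 − 1.19 = 0.28 V.
Since V_SD = 3.96 V ≥ V_ov = 0.28 V, the device is in saturation.
I_D = ½ k_p V_ov² = 0.5 × 7.55 × 0.28² = 0.296 mA.

Saturation; I_D = 0.296 mA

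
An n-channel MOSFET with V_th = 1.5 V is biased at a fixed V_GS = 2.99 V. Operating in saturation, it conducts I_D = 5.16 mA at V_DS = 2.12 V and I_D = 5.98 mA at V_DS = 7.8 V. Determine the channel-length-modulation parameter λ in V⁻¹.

λ = 0.0297 V⁻¹

With V_GS fixed, I_D ∝ (1 + λ V_DS) in saturation, so I_D2/I_D1 = (1 + λ V_DS2)/(1 + λ V_DS1).
5.98/5.16 = 1.159 = (1 + 7.8 λ)/(1 + 2.12 λ).
Solving: λ (I_D1 V_DS2 − I_D2 V_DS1) = I_D2 − I_D1, so λ = (5.98 − 5.16) / (5.16 × 7.8 − 5.98 × 2.12) = 0.82 / 27.6 = 0.0297 V⁻¹.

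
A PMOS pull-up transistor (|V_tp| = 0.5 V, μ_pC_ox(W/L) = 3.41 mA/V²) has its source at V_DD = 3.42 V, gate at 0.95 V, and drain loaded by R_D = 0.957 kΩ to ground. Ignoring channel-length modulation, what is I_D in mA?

I_D = 3.03 mA

V_SG = V_DD − V_G = 3.42 − 0.95 = 2.47 V, so V_ov = 2.47 − 0.5 = 1.97 V.
Assume saturation: I_D = ½ k_p V_ov² = 0.5 × 3.41 × 1.97² = 6.62 mA, giving V_SD = V_DD − I_D R_D = 3.42 − 6.62 × 0.957 = -2.91 V.
But -2.91 V < V_ov = 1.97 V, so the device is actually in triode.
In triode I_D = k_p[V_ov V_SD − ½ V_SD²] and I_D = (V_DD − V_SD)/R_D. Equating: 1.63 V_SD² − 7.429 V_SD + 3.42 = 0, giving V_SD = 0.52 V (the root below V_ov).
I_D = (3.42 − 0.52) / 0.957 = 3.03 mA.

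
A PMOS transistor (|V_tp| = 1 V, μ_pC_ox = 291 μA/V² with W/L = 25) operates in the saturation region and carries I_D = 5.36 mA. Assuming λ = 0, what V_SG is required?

k_p = μ_pC_ox · (W/L) = 7.275 mA/V².
In saturation I_D = ½ k_p (V_SG − |V_tp|)², so V_SG − |V_tp| = √(2 I_D / k_p) = √(2 × 5.36 / 7.275) = 1.21 V.
V_SG = 1 + 1.21 = 2.21 V.

V_SG = 2.21 V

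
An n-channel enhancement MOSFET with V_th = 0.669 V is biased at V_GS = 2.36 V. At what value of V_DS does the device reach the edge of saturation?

V_DS,sat = 1.69 V

The boundary between triode and saturation is V_DS = V_GS − V_th = V_ov.
V_ov = 2.36 − 0.669 = 1.69 V.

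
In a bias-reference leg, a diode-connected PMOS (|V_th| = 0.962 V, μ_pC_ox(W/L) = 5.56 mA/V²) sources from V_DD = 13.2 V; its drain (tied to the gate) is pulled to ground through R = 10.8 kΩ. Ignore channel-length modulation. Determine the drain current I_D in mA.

I_D = 1.08 mA

With gate tied to drain, V_SG = V_SD ≥ V_SG − |V_th|, so the device is in saturation.
KCL at the drain: ½ k_p (V_SG − |V_th|)² = (V_DD − V_SG)/R.
Let x = V_SG − 0.962. Then 30 x² + x − 12.24 = 0, giving x = 0.622 V (positive root), so V_SG = 1.58 V.
I_D = (V_DD − V_SG)/R = (13.2 − 1.58) / 10.8 = 1.08 mA.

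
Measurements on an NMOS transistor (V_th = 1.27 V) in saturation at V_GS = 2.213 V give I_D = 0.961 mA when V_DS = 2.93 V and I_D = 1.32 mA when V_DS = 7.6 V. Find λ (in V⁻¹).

λ = 0.104 V⁻¹

With V_GS fixed, I_D ∝ (1 + λ V_DS) in saturation, so I_D2/I_D1 = (1 + λ V_DS2)/(1 + λ V_DS1).
1.32/0.961 = 1.374 = (1 + 7.6 λ)/(1 + 2.93 λ).
Solving: λ (I_D1 V_DS2 − I_D2 V_DS1) = I_D2 − I_D1, so λ = (1.32 − 0.961) / (0.961 × 7.6 − 1.32 × 2.93) = 0.359 / 3.44 = 0.104 V⁻¹.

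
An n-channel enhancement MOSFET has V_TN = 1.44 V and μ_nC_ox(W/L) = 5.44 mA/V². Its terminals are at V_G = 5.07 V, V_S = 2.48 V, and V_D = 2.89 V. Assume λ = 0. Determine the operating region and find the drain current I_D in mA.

V_GS = V_G − V_S = 5.07 − 2.48 = 2.59 V; V_DS = V_D − V_S = 2.89 − 2.48 = 0.41 V.
V_ov = V_GS − V_TN = 2.59 − 1.44 = 1.15 V.
Since V_DS = 0.41 V < V_ov = 1.15 V, the device is in the triode region.
I_D = k_n [V_ov · V_DS − ½ V_DS²] = 5.44 × [1.15 × 0.41 − 0.5 × 0.41²] = 2.11 mA.

Triode; I_D = 2.11 mA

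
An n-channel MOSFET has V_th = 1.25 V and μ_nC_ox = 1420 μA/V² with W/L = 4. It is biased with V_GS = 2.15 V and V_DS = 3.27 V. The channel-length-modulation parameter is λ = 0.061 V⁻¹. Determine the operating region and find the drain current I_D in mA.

k_n = μ_nC_ox · (W/L) = 5.68 mA/V².
V_ov = V_GS − V_th = 2.15 − 1.25 = 0.9 V.
Since V_DS = 3.27 V ≥ V_ov = 0.9 V, the device is in saturation.
I_D = ½ k_n V_ov² (1 + λ V_DS) = 0.5 × 5.68 × 0.9² × (1 + 0.061 × 3.27) = 2.76 mA.

Saturation; I_D = 2.76 mA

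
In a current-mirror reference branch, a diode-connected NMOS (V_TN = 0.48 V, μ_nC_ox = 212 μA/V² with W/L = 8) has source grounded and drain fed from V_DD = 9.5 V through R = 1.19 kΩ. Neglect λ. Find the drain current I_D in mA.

I_D = 5.45 mA

With gate tied to drain, V_GS = V_DS ≥ V_GS − V_TN, so the device is in saturation.
k_n = μ_nC_ox · (W/L) = 1.696 mA/V².
KCL at the drain: ½ k_n (V_GS − V_TN)² = (V_DD − V_GS)/R.
Let x = V_GS − 0.48. Then 1.01 x² + x − 9.02 = 0, giving x = 2.54 V (positive root), so V_GS = 3.02 V.
I_D = (V_DD − V_GS)/R = (9.5 − 3.02) / 1.19 = 5.45 mA.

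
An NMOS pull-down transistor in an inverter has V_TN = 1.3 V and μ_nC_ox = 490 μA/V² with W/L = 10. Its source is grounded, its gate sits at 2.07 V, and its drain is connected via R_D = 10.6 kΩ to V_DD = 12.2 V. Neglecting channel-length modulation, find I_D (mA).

I_D = 1.11 mA

V_GS = V_G = 2.07 V, so V_ov = 2.07 − 1.3 = 0.77 V.
k_n = μ_nC_ox · (W/L) = 4.9 mA/V².
Assume saturation: I_D = ½ k_n V_ov² = 0.5 × 4.9 × 0.77² = 1.45 mA, giving V_DS = V_DD − I_D R_D = 12.2 − 1.45 × 10.6 = -3.2 V.
But -3.2 V < V_ov = 0.77 V, so the device is actually in triode.
In triode I_D = k_n[V_ov V_DS − ½ V_DS²] and I_D = (V_DD − V_DS)/R_D. Equating: 26 V_DS² − 40.99 V_DS + 12.2 = 0, giving V_DS = 0.398 V (the root below V_ov).
I_D = (12.2 − 0.398) / 10.6 = 1.11 mA.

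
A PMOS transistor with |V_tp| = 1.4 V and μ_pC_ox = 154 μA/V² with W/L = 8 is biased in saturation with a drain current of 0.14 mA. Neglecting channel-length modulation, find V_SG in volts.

V_SG = 1.88 V

k_p = μ_pC_ox · (W/L) = 1.232 mA/V².
In saturation I_D = ½ k_p (V_SG − |V_tp|)², so V_SG − |V_tp| = √(2 I_D / k_p) = √(2 × 0.14 / 1.232) = 0.477 V.
V_SG = 1.4 + 0.477 = 1.88 V.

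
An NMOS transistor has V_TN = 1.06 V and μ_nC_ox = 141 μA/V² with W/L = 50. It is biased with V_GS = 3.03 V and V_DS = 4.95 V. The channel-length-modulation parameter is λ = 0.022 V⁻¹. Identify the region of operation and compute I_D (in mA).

Saturation; I_D = 15.2 mA

k_n = μ_nC_ox · (W/L) = 7.05 mA/V².
V_ov = V_GS − V_TN = 3.03 − 1.06 = 1.97 V.
Since V_DS = 4.95 V ≥ V_ov = 1.97 V, the device is in saturation.
I_D = ½ k_n V_ov² (1 + λ V_DS) = 0.5 × 7.05 × 1.97² × (1 + 0.022 × 4.95) = 15.2 mA.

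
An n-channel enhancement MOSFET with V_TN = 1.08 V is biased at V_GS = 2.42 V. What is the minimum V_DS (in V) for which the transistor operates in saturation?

The boundary between triode and saturation is V_DS = V_GS − V_TN = V_ov.
V_ov = 2.42 − 1.08 = 1.34 V.

V_DS,sat = 1.34 V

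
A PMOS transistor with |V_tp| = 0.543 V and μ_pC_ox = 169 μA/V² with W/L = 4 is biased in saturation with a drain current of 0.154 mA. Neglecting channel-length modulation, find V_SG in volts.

k_p = μ_pC_ox · (W/L) = 0.676 mA/V².
In saturation I_D = ½ k_p (V_SG − |V_tp|)², so V_SG − |V_tp| = √(2 I_D / k_p) = √(2 × 0.154 / 0.676) = 0.675 V.
V_SG = 0.543 + 0.675 = 1.22 V.

V_SG = 1.22 V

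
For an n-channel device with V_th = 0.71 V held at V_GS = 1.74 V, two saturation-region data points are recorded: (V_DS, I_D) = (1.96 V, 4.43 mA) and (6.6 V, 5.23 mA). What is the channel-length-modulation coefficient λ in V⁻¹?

λ = 0.0421 V⁻¹

With V_GS fixed, I_D ∝ (1 + λ V_DS) in saturation, so I_D2/I_D1 = (1 + λ V_DS2)/(1 + λ V_DS1).
5.23/4.43 = 1.181 = (1 + 6.6 λ)/(1 + 1.96 λ).
Solving: λ (I_D1 V_DS2 − I_D2 V_DS1) = I_D2 − I_D1, so λ = (5.23 − 4.43) / (4.43 × 6.6 − 5.23 × 1.96) = 0.8 / 19 = 0.0421 V⁻¹.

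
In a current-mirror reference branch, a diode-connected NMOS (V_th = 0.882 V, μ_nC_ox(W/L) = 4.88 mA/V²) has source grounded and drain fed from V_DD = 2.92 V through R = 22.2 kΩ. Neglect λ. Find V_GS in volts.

With gate tied to drain, V_GS = V_DS ≥ V_GS − V_th, so the device is in saturation.
KCL at the drain: ½ k_n (V_GS − V_th)² = (V_DD − V_GS)/R.
Let x = V_GS − 0.882. Then 54.2 x² + x − 2.038 = 0, giving x = 0.185 V (positive root), so V_GS = 1.07 V.
I_D = (V_DD − V_GS)/R = (2.92 − 1.07) / 22.2 = 0.0835 mA.

V_GS = 1.07 V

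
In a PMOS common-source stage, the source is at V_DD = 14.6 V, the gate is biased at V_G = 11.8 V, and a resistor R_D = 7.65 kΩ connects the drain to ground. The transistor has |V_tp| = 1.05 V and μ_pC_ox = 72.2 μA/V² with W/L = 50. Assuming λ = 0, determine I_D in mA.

V_SG = V_DD − V_G = 14.6 − 11.8 = 2.8 V, so V_ov = 2.8 − 1.05 = 1.75 V.
k_p = μ_pC_ox · (W/L) = 3.61 mA/V².
Assume saturation: I_D = ½ k_p V_ov² = 0.5 × 3.61 × 1.75² = 5.53 mA, giving V_SD = V_DD − I_D R_D = 14.6 − 5.53 × 7.65 = -27.7 V.
But -27.7 V < V_ov = 1.75 V, so the device is actually in triode.
In triode I_D = k_p[V_ov V_SD − ½ V_SD²] and I_D = (V_DD − V_SD)/R_D. Equating: 13.8 V_SD² − 49.33 V_SD + 14.6 = 0, giving V_SD = 0.326 V (the root below V_ov).
I_D = (14.6 − 0.326) / 7.65 = 1.87 mA.

I_D = 1.87 mA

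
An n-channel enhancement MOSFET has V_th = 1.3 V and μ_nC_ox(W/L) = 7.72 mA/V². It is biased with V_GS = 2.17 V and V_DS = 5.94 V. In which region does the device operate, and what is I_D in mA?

Saturation; I_D = 2.92 mA

V_ov = V_GS − V_th = 2.17 − 1.3 = 0.87 V.
Since V_DS = 5.94 V ≥ V_ov = 0.87 V, the device is in saturation.
I_D = ½ k_n V_ov² = 0.5 × 7.72 × 0.87² = 2.92 mA.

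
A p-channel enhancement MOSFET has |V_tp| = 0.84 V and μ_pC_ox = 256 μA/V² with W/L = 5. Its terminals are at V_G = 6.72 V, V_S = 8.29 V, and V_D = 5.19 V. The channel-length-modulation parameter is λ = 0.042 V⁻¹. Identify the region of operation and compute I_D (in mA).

Saturation; I_D = 0.385 mA

V_SG = V_S − V_G = 8.29 − 6.72 = 1.57 V; V_SD = V_S − V_D = 8.29 − 5.19 = 3.1 V.
k_p = μ_pC_ox · (W/L) = 1.28 mA/V².
V_ov = V_SG − |V_tp| = 1.57 − 0.84 = 0.73 V.
Since V_SD = 3.1 V ≥ V_ov = 0.73 V, the device is in saturation.
I_D = ½ k_p V_ov² (1 + λ V_SD) = 0.5 × 1.28 × 0.73² × (1 + 0.042 × 3.1) = 0.385 mA.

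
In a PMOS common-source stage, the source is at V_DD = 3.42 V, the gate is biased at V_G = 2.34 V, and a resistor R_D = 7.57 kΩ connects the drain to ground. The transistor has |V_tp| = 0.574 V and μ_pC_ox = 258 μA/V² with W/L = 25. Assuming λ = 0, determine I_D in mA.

I_D = 0.431 mA

V_SG = V_DD − V_G = 3.42 − 2.34 = 1.08 V, so V_ov = 1.08 − 0.574 = 0.506 V.
k_p = μ_pC_ox · (W/L) = 6.45 mA/V².
Assume saturation: I_D = ½ k_p V_ov² = 0.5 × 6.45 × 0.506² = 0.826 mA, giving V_SD = V_DD − I_D R_D = 3.42 − 0.826 × 7.57 = -2.83 V.
But -2.83 V < V_ov = 0.506 V, so the device is actually in triode.
In triode I_D = k_p[V_ov V_SD − ½ V_SD²] and I_D = (V_DD − V_SD)/R_D. Equating: 24.4 V_SD² − 25.71 V_SD + 3.42 = 0, giving V_SD = 0.156 V (the root below V_ov).
I_D = (3.42 − 0.156) / 7.57 = 0.431 mA.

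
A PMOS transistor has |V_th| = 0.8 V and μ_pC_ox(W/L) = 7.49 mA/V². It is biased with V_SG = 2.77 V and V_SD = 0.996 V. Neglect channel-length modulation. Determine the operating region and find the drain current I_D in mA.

Triode; I_D = 11.0 mA

V_ov = V_SG − |V_th| = 2.77 − 0.8 = 1.97 V.
Since V_SD = 0.996 V < V_ov = 1.97 V, the device is in the triode region.
I_D = k_p [V_ov · V_SD − ½ V_SD²] = 7.49 × [1.97 × 0.996 − 0.5 × 0.996²] = 11 mA.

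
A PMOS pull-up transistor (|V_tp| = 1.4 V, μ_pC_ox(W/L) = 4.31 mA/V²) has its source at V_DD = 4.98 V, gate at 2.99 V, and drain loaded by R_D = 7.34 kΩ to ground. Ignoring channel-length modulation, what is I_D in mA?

V_SG = V_DD − V_G = 4.98 − 2.99 = 1.99 V, so V_ov = 1.99 − 1.4 = 0.59 V.
Assume saturation: I_D = ½ k_p V_ov² = 0.5 × 4.31 × 0.59² = 0.75 mA, giving V_SD = V_DD − I_D R_D = 4.98 − 0.75 × 7.34 = -0.526 V.
But -0.526 V < V_ov = 0.59 V, so the device is actually in triode.
In triode I_D = k_p[V_ov V_SD − ½ V_SD²] and I_D = (V_DD − V_SD)/R_D. Equating: 15.8 V_SD² − 19.66 V_SD + 4.98 = 0, giving V_SD = 0.354 V (the root below V_ov).
I_D = (4.98 − 0.354) / 7.34 = 0.63 mA.

I_D = 0.630 mA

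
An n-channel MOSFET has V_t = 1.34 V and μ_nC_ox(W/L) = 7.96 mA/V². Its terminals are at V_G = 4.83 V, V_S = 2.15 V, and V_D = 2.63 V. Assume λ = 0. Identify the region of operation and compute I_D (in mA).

V_GS = V_G − V_S = 4.83 − 2.15 = 2.68 V; V_DS = V_D − V_S = 2.63 − 2.15 = 0.48 V.
V_ov = V_GS − V_t = 2.68 − 1.34 = 1.34 V.
Since V_DS = 0.48 V < V_ov = 1.34 V, the device is in the triode region.
I_D = k_n [V_ov · V_DS − ½ V_DS²] = 7.96 × [1.34 × 0.48 − 0.5 × 0.48²] = 4.2 mA.

Triode; I_D = 4.20 mA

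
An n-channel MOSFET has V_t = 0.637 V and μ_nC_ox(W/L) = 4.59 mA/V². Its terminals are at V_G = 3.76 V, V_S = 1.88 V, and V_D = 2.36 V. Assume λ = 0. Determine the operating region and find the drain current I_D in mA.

Triode; I_D = 2.21 mA

V_GS = V_G − V_S = 3.76 − 1.88 = 1.88 V; V_DS = V_D − V_S = 2.36 − 1.88 = 0.48 V.
V_ov = V_GS − V_t = 1.88 − 0.637 = 1.24 V.
Since V_DS = 0.48 V < V_ov = 1.24 V, the device is in the triode region.
I_D = k_n [V_ov · V_DS − ½ V_DS²] = 4.59 × [1.24 × 0.48 − 0.5 × 0.48²] = 2.21 mA.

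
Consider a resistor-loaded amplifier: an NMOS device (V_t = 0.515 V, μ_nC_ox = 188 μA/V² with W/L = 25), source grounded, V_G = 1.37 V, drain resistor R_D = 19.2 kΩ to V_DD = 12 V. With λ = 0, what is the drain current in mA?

V_GS = V_G = 1.37 V, so V_ov = 1.37 − 0.515 = 0.855 V.
k_n = μ_nC_ox · (W/L) = 4.7 mA/V².
Assume saturation: I_D = ½ k_n V_ov² = 0.5 × 4.7 × 0.855² = 1.72 mA, giving V_DS = V_DD − I_D R_D = 12 − 1.72 × 19.2 = -21 V.
But -21 V < V_ov = 0.855 V, so the device is actually in triode.
In triode I_D = k_n[V_ov V_DS − ½ V_DS²] and I_D = (V_DD − V_DS)/R_D. Equating: 45.1 V_DS² − 78.16 V_DS + 12 = 0, giving V_DS = 0.17 V (the root below V_ov).
I_D = (12 − 0.17) / 19.2 = 0.616 mA.

I_D = 0.616 mA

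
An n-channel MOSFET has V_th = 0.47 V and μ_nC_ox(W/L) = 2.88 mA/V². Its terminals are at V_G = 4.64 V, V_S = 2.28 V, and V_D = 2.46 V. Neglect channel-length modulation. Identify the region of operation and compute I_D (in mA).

V_GS = V_G − V_S = 4.64 − 2.28 = 2.36 V; V_DS = V_D − V_S = 2.46 − 2.28 = 0.18 V.
V_ov = V_GS − V_th = 2.36 − 0.47 = 1.89 V.
Since V_DS = 0.18 V < V_ov = 1.89 V, the device is in the triode region.
I_D = k_n [V_ov · V_DS − ½ V_DS²] = 2.88 × [1.89 × 0.18 − 0.5 × 0.18²] = 0.933 mA.

Triode; I_D = 0.933 mA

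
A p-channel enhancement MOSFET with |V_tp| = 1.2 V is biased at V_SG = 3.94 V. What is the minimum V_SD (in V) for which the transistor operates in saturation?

The boundary between triode and saturation is V_SD = V_SG − |V_tp| = V_ov.
V_ov = 3.94 − 1.2 = 2.74 V.

V_SD,sat = 2.74 V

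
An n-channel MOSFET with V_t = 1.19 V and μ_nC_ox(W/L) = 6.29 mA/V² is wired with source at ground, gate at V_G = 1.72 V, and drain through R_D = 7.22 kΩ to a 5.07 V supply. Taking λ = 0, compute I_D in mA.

I_D = 0.665 mA

V_GS = V_G = 1.72 V, so V_ov = 1.72 − 1.19 = 0.53 V.
Assume saturation: I_D = ½ k_n V_ov² = 0.5 × 6.29 × 0.53² = 0.883 mA, giving V_DS = V_DD − I_D R_D = 5.07 − 0.883 × 7.22 = -1.31 V.
But -1.31 V < V_ov = 0.53 V, so the device is actually in triode.
In triode I_D = k_n[V_ov V_DS − ½ V_DS²] and I_D = (V_DD − V_DS)/R_D. Equating: 22.7 V_DS² − 25.07 V_DS + 5.07 = 0, giving V_DS = 0.267 V (the root below V_ov).
I_D = (5.07 − 0.267) / 7.22 = 0.665 mA.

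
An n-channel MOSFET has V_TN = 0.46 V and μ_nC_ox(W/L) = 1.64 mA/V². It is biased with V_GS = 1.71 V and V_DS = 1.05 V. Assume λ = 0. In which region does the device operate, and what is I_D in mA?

Triode; I_D = 1.25 mA

V_ov = V_GS − V_TN = 1.71 − 0.46 = 1.25 V.
Since V_DS = 1.05 V < V_ov = 1.25 V, the device is in the triode region.
I_D = k_n [V_ov · V_DS − ½ V_DS²] = 1.64 × [1.25 × 1.05 − 0.5 × 1.05²] = 1.25 mA.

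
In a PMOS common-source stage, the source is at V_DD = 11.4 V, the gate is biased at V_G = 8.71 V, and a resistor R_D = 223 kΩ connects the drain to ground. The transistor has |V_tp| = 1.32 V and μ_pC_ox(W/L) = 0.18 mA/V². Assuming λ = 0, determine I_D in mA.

I_D = 0.0501 mA

V_SG = V_DD − V_G = 11.4 − 8.71 = 2.69 V, so V_ov = 2.69 − 1.32 = 1.37 V.
Assume saturation: I_D = ½ k_p V_ov² = 0.5 × 0.18 × 1.37² = 0.169 mA, giving V_SD = V_DD − I_D R_D = 11.4 − 0.169 × 223 = -26.3 V.
But -26.3 V < V_ov = 1.37 V, so the device is actually in triode.
In triode I_D = k_p[V_ov V_SD − ½ V_SD²] and I_D = (V_DD − V_SD)/R_D. Equating: 20.1 V_SD² − 55.99 V_SD + 11.4 = 0, giving V_SD = 0.221 V (the root below V_ov).
I_D = (11.4 − 0.221) / 223 = 0.0501 mA.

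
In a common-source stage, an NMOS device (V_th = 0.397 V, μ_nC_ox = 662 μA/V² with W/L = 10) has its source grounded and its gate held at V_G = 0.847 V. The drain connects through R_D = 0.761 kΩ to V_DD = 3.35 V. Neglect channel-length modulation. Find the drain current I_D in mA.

V_GS = V_G = 0.847 V, so V_ov = 0.847 − 0.397 = 0.45 V.
k_n = μ_nC_ox · (W/L) = 6.62 mA/V².
Assume saturation: I_D = ½ k_n V_ov² = 0.5 × 6.62 × 0.45² = 0.67 mA, giving V_DS = V_DD − I_D R_D = 3.35 − 0.67 × 0.761 = 2.84 V.
V_DS = 2.84 V ≥ V_ov = 0.45 V, confirming saturation.

I_D = 0.670 mA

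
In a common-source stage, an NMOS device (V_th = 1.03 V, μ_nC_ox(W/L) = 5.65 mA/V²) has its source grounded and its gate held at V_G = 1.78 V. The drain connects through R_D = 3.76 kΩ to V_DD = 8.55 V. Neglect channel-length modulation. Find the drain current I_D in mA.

I_D = 1.59 mA

V_GS = V_G = 1.78 V, so V_ov = 1.78 − 1.03 = 0.75 V.
Assume saturation: I_D = ½ k_n V_ov² = 0.5 × 5.65 × 0.75² = 1.59 mA, giving V_DS = V_DD − I_D R_D = 8.55 − 1.59 × 3.76 = 2.58 V.
V_DS = 2.58 V ≥ V_ov = 0.75 V, confirming saturation.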